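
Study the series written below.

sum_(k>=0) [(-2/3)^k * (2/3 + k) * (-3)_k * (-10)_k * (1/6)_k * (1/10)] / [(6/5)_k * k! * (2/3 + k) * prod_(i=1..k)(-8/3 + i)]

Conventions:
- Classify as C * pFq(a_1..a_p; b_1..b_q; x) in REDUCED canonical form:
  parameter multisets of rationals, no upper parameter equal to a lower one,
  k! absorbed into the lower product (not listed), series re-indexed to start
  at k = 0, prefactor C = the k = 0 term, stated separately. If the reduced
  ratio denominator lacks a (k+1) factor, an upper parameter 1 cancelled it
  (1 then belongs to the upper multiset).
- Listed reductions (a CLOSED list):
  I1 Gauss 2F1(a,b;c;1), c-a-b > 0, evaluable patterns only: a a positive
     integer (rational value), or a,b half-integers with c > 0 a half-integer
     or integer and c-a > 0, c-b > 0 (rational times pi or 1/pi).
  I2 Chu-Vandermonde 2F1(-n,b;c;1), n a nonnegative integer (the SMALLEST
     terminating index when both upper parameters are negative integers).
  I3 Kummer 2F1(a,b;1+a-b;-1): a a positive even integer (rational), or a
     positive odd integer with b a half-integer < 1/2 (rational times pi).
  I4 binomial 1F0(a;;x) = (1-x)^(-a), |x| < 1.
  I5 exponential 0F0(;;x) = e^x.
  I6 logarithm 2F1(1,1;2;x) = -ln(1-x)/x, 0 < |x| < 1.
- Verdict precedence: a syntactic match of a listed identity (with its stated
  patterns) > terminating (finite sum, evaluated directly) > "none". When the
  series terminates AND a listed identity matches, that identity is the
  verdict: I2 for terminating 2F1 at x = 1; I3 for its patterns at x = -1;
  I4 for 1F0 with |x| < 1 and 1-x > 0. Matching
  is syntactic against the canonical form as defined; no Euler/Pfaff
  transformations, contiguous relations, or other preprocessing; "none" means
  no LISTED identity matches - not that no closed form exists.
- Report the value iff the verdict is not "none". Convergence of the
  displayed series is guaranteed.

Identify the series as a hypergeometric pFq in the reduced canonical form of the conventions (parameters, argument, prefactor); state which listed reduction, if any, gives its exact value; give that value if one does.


This is 1/10 * 3F2(-10, -3, 1/6; -5/3, 6/5; -2/3) in reduced canonical form. Verdict: terminating - upper parameter -3 makes this a finite sum (last index 3), evaluated exactly. Its exact value is -7169/3960.

Key observation: from the first term 1/10: striking the common factor k + 2/3 reduces the term (C = 1/10).
Term ratio: r(k) = (-2/3) * (k-10) (k-3) (k+1/6) / [(k-5/3) (k+6/5) (k+1)] - poly over poly, x = (-2/3) from leading terms; C = 1/10 at k = 0.


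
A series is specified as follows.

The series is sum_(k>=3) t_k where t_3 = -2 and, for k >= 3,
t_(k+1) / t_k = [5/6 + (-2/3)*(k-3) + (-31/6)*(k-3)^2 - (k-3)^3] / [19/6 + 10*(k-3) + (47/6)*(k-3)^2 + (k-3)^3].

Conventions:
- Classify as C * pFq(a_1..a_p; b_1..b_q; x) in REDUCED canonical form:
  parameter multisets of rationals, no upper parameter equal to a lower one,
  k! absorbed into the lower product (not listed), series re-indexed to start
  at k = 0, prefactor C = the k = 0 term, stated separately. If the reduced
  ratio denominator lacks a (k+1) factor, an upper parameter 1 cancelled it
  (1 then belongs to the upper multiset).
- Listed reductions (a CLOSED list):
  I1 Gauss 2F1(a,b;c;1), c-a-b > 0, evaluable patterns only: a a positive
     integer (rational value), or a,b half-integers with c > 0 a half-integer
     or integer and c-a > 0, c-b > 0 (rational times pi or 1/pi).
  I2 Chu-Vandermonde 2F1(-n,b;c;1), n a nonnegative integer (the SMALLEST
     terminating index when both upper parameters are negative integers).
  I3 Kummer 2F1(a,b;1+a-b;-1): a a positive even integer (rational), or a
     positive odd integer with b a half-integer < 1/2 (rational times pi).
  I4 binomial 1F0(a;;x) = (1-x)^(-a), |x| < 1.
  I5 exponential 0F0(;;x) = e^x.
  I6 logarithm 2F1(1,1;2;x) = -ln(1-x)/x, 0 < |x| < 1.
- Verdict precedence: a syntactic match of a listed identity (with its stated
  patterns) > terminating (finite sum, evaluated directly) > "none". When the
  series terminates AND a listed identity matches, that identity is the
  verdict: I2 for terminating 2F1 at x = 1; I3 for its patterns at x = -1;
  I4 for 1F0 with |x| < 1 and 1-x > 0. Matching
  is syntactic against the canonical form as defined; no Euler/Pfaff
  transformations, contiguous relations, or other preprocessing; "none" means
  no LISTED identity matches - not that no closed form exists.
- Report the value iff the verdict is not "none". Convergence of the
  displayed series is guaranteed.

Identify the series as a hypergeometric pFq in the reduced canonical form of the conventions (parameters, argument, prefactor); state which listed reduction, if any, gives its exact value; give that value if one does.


Classification (C = -2): 2F1 with upper {-1/3, 5}, lower {19/3}, argument x = -1. Verdict: none. Every listed pattern misses the 2F1 form at -1, upper {-1/3, 5}.

Structural cue: with t_0 = -2, factor the ratio over Q (C = -2): negated roots = parameters.
Adjacent-term ratio: r(k) = (-1) * (k-1/3) (k+5) / [(k+19/3) (k+1)] - poly over poly, x = (-1) from leading terms; C = -2 at k = 0.


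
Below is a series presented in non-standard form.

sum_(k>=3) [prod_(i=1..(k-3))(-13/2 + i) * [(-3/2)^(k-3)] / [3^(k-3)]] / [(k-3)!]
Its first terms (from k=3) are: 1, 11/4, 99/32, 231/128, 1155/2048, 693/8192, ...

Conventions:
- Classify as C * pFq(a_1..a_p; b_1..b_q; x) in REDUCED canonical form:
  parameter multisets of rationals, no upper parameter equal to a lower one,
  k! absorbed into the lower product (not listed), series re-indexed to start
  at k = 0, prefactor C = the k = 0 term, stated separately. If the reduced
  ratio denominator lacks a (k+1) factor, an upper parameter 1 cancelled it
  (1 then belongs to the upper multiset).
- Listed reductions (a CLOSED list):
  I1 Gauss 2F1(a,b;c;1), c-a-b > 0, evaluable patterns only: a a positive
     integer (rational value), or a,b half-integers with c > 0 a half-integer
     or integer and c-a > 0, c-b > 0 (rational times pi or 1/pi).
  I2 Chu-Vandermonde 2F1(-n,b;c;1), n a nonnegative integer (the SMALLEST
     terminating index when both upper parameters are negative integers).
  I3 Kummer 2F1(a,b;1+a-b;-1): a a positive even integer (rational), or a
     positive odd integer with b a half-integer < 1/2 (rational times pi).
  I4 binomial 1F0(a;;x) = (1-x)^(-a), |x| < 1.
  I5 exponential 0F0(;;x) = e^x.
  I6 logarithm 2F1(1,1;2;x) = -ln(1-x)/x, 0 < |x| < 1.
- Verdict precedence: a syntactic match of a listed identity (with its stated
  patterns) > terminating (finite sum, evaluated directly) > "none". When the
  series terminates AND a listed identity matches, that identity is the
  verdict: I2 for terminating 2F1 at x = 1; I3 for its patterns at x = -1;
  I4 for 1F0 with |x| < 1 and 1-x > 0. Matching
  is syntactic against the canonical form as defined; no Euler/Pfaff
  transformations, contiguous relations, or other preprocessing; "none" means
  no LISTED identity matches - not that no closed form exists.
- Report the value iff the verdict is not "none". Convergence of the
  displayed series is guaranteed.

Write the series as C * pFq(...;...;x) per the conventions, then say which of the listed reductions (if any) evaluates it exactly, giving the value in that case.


First insight: t_0 = 1 here, and the running product (C = 1, x = -1/2) telescopes to a rising factorial.
Term ratio: r(k) = (-1/2) * (k-11/2) / [(k+1)] - rational in k. x = (-1/2); t_0 = 1; negate the roots.

Canonical form: C = 1 times 1F0 with upper {-11/2}, lower {-}, x = -1/2. Verdict: the binomial series (I4) matches (the 1F0 binomial series: exponent 11/2, x = -1/2). Sum: (3/2)^(11/2).


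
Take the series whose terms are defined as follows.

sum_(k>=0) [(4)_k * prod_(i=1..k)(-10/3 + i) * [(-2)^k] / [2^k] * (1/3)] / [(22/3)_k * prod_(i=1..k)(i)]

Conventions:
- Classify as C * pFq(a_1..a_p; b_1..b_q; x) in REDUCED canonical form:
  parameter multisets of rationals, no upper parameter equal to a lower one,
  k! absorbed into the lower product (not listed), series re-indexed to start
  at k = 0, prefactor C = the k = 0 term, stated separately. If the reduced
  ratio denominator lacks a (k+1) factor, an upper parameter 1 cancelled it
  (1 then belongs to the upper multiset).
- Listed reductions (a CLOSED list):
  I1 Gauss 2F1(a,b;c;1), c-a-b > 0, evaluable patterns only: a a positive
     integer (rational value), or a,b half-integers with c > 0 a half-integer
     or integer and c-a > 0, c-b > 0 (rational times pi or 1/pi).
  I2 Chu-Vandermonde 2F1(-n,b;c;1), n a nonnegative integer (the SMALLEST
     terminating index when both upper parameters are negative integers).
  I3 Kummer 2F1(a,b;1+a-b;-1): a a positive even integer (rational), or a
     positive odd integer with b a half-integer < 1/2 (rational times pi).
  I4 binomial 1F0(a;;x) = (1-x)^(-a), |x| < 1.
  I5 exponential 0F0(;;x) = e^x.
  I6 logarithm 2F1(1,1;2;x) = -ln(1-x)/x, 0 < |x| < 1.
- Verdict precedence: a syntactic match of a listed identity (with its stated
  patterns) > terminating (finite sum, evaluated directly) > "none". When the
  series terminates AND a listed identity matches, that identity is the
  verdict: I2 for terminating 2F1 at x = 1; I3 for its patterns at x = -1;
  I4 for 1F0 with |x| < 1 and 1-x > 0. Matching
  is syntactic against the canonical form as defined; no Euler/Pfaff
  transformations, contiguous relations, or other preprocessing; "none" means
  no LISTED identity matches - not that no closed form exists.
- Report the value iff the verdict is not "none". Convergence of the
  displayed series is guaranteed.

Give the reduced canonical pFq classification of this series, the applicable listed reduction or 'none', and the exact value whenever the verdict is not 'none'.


With C = 1/3: the canonical form is 2F1(-7/3, 4; 22/3; -1). Verdict: Kummer (I3) matches (x = -1; c = 22/3 equals 1+a-b for upper {-7/3, 4}: listed pattern). Its exact value is 76/81.

Key step: with t_0 = 1/3, the product of the first k integers (C = 1/3, x = -1) is k!.
Step ratio: r(k) = (-1) * (k-7/3) (k+4) / [(k+22/3) (k+1)] ; factor over Q: parameters, x = (-1), and C = 1/3.


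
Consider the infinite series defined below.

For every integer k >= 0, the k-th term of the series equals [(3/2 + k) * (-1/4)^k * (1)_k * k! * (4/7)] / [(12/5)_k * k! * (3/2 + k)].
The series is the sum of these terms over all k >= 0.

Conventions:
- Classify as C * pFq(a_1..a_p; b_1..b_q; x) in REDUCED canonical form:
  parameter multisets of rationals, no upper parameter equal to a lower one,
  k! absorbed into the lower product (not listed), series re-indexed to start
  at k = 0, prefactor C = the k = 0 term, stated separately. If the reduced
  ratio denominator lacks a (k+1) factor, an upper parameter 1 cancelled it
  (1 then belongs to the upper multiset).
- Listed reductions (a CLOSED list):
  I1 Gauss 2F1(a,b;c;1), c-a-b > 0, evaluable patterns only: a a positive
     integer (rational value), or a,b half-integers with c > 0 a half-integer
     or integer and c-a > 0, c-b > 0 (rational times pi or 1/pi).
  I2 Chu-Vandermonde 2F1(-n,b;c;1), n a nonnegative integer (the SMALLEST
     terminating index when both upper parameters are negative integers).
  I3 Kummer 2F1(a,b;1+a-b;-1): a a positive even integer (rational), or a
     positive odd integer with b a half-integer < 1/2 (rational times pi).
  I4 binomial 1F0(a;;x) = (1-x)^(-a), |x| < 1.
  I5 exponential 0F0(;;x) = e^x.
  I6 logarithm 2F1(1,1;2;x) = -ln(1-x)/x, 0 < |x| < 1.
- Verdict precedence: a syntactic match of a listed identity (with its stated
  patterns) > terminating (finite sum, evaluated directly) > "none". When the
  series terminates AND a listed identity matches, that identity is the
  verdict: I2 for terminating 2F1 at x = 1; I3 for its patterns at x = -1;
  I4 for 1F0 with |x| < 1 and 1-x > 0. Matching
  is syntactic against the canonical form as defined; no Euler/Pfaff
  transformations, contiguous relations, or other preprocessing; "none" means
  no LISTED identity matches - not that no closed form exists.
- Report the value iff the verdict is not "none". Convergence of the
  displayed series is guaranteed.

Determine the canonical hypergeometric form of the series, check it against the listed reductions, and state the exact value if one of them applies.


At argument -1/4: a 2F1 with upper {1, 1}, lower {12/5}, scaled by C = 4/7. Verdict: none - at argument -1/4 the multisets {1, 1} ; {12/5} match no listed identity.

First insight: with t_0 = 4/7, the factorial ratio (C = 4/7, x = -1/4) (k+a-1)!/(a-1)! is a rising factorial (a)_k.
Term ratio: r(k) = (-1/4) * (k+1) (k+1) / [(k+12/5) (k+1)] - poly over poly, x = (-1/4) from leading terms; C = 4/7 at k = 0.


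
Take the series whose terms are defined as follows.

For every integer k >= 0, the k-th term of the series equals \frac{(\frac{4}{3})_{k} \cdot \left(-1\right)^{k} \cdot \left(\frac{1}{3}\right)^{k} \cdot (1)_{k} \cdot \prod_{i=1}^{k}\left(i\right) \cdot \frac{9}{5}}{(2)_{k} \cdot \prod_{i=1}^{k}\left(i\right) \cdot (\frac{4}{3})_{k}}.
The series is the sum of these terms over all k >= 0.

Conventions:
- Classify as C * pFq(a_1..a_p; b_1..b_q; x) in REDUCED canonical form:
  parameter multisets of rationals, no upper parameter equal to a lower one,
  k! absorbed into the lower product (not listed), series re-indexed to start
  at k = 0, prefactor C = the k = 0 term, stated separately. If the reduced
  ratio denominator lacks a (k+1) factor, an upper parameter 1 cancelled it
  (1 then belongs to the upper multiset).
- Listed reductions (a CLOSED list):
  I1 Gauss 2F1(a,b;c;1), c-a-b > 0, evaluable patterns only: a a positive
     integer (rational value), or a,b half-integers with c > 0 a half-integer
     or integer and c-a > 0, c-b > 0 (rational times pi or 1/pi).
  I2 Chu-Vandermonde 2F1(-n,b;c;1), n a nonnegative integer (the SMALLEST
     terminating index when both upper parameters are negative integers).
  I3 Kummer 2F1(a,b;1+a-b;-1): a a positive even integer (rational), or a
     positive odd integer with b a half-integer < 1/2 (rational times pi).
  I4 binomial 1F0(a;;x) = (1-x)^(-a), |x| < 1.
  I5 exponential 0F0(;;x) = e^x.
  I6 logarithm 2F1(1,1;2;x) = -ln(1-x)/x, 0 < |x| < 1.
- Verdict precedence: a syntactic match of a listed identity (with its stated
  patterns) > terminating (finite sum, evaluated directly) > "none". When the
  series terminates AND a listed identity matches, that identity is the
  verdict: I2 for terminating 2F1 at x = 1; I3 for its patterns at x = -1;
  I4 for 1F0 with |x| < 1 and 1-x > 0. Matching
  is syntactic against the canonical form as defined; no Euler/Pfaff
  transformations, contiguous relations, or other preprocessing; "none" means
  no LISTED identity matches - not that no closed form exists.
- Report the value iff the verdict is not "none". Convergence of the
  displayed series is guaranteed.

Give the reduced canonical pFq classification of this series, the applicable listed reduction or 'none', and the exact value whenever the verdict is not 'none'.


Key step: from the first term \frac{9}{5}: the product of the first k integers (C = 9/5) is k!.
Adjacent-term ratio: r(k) = -\frac{1}{3} * (k+1) (k+1) / [(k+2) (k+1)] ; factor over Q: parameters, x = -\frac{1}{3}, and C = \frac{9}{5}.

Reduced: x = -\frac{1}{3}, 2F1, upper = {1, 1}, lower = {2}, C = \frac{9}{5}. Verdict: the logarithmic series (I6) fires (the logarithm: parameters (1,1;2), x = -\frac{1}{3}). Its exact value is \frac{27}{5} \cdot \ln\left(\frac{4}{3}\right).


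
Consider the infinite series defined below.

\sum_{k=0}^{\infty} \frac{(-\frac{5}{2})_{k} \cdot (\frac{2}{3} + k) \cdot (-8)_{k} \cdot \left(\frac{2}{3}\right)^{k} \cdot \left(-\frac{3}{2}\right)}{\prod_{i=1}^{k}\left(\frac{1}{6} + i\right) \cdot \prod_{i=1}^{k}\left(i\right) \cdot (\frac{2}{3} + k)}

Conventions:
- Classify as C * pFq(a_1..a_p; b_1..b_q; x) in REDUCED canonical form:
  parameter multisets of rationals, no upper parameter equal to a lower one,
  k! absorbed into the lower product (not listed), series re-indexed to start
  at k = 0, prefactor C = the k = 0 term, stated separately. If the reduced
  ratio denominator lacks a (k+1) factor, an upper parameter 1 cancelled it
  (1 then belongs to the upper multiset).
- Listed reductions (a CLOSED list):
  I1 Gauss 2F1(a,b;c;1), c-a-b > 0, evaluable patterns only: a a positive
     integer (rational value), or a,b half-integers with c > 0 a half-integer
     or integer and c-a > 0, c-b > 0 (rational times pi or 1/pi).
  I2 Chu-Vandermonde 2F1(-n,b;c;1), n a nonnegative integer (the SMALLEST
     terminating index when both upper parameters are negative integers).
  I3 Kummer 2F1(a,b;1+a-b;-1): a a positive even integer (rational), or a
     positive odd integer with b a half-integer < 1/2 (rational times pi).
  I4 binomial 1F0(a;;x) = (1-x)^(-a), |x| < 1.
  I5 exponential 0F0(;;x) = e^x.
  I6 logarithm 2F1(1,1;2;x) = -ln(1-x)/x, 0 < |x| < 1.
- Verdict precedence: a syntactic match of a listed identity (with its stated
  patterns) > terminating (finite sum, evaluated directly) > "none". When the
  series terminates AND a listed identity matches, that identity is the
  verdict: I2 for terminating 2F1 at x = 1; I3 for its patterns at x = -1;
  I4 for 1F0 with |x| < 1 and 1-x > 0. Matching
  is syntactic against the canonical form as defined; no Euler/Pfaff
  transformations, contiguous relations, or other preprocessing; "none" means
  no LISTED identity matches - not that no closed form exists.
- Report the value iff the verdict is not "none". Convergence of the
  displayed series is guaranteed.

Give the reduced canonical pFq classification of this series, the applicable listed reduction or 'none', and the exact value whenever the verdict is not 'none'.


Prefactor -\frac{3}{2}, argument \frac{2}{3}: 2F1 with upper {-8, -\frac{5}{2}} over lower {\frac{7}{6}}. Verdict: terminating - upper parameter -8 makes this a finite sum (last index 8), evaluated exactly. Its exact value is -\frac{308382760593}{5969320630}.

The tell: from the first term -\frac{3}{2}: striking the common factor k + 2/3 reduces the term (prefactor -3/2).
Adjacent-term ratio: r(k) = \frac{2}{3} * (k-8) (k-\frac{5}{2}) / [(k+\frac{7}{6}) (k+1)] ; factor over Q: parameters, x = \frac{2}{3}, and C = -\frac{3}{2}.


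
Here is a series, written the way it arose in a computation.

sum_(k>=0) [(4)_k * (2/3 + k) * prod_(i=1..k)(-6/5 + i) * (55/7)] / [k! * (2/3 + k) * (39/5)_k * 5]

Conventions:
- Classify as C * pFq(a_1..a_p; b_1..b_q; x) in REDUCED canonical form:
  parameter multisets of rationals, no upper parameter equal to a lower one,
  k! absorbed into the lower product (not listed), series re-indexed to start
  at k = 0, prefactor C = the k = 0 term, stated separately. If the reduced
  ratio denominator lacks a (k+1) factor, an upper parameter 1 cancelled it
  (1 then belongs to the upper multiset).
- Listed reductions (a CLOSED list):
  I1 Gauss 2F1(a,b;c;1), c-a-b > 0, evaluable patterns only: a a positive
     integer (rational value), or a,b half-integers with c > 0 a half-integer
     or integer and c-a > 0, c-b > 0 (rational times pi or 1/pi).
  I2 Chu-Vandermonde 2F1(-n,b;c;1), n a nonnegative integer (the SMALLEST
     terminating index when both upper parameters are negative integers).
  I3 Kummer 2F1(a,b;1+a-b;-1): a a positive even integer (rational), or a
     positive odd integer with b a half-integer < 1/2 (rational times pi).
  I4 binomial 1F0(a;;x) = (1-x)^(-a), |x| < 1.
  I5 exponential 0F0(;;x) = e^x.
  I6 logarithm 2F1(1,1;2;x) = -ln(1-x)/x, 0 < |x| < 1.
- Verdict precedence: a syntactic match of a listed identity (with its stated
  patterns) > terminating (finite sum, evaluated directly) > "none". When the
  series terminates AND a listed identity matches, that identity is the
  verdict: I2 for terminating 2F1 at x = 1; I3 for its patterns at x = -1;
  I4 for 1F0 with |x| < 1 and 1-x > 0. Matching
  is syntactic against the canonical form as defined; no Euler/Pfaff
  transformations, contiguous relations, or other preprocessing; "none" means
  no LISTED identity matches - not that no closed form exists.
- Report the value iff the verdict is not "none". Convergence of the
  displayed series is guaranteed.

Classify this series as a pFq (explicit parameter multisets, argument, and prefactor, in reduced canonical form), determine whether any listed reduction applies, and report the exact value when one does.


The tell: x = 1 and the factor k + 2/3 cancels (top and bottom), leaving prefactor 11/7.
Step ratio: r(k) = 1 * (k-1/5) (k+4) / [(k+39/5) (k+1)] ; factor over Q: parameters, x = 1, and C = 11/7.

This is 11/7 * 2F1(-1/5, 4; 39/5; 1) in reduced canonical form. Verdict (x = 1): the Gauss summation I1 applies (x = 1: the Gamma ratio telescopes since c-a-b = 4 > 0 and a = 4 in Z>0). Hence: 206074/153125.


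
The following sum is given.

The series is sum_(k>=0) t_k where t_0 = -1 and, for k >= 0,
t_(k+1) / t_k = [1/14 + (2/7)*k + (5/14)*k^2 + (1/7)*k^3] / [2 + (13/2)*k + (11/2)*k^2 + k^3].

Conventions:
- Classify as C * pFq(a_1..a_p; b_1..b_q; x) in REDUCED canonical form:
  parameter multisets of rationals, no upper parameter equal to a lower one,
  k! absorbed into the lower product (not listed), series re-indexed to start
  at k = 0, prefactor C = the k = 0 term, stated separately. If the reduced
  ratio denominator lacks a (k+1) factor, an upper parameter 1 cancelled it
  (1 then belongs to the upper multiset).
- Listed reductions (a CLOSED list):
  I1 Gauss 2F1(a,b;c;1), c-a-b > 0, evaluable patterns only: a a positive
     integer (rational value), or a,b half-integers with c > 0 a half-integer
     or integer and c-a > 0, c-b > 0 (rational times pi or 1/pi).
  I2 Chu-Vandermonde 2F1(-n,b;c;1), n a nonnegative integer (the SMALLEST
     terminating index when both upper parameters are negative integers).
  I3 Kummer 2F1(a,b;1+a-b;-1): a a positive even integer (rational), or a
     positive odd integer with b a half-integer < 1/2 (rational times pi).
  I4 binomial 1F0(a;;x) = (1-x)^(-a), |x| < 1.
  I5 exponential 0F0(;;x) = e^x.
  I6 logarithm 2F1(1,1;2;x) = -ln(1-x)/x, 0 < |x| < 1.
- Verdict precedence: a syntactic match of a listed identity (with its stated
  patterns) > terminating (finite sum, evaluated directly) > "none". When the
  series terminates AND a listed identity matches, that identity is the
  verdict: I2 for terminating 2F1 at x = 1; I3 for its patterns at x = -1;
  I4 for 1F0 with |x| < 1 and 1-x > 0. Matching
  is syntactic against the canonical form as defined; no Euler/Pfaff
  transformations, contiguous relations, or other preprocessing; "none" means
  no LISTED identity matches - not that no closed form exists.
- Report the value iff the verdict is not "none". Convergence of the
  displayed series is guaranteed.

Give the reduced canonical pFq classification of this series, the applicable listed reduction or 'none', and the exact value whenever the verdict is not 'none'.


Prefactor -1, argument 1/7: 2F1 with upper {1, 1} over lower {4}. Verdict: none. Every listed pattern misses the 2F1 form at 1/7, upper {1, 1}.

First insight: x = (1/7) and the ratio is unreduced: k + 1/2 divides both sides (prefactor -1).
Step ratio: r(k) = (1/7) * (k+1) (k+1) / [(k+4) (k+1)] - rational in k, leading ratio (1/7); with t_0 = -1, classification follows.


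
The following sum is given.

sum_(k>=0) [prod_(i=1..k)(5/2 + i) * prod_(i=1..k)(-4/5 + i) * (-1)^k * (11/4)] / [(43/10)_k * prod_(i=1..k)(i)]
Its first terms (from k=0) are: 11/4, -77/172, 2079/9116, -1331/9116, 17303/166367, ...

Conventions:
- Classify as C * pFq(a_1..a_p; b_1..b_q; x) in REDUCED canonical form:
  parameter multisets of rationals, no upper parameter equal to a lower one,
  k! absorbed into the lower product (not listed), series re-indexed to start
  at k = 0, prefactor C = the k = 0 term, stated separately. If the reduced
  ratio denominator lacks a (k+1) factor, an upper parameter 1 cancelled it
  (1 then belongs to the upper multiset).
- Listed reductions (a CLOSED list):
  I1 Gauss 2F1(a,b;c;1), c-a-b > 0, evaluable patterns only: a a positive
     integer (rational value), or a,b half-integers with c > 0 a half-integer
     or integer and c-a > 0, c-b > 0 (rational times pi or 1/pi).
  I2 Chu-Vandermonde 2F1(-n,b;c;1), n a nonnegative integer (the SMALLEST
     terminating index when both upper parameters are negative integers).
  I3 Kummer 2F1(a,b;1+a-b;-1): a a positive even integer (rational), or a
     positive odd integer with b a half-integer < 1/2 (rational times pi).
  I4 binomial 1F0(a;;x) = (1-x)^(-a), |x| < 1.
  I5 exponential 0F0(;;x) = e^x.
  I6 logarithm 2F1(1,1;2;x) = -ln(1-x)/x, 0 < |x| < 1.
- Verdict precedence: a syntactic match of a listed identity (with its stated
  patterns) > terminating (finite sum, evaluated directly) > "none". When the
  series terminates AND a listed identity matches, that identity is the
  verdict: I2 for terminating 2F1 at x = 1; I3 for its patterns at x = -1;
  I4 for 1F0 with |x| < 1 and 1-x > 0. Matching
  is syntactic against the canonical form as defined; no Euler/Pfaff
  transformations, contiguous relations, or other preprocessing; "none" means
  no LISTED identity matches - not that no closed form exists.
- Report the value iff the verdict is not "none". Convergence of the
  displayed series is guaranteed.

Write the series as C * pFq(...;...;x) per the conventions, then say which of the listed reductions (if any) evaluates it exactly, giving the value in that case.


The series (x = -1) is 2F1: upper {1/5, 7/2}, lower {43/10}, prefactor 11/4. Verdict: none. A 2F1 with upper {1/5, 7/2} fits none of I1-I6 at x = -1; the sum runs forever.

Structural cue: with t_0 = 11/4, the running product (prefactor 11/4) telescopes to a rising factorial.
Adjacent-term ratio: r(k) = (-1) * (k+1/5) (k+7/2) / [(k+43/10) (k+1)] - rational; roots negated = parameters, x = (-1), C = 11/4.


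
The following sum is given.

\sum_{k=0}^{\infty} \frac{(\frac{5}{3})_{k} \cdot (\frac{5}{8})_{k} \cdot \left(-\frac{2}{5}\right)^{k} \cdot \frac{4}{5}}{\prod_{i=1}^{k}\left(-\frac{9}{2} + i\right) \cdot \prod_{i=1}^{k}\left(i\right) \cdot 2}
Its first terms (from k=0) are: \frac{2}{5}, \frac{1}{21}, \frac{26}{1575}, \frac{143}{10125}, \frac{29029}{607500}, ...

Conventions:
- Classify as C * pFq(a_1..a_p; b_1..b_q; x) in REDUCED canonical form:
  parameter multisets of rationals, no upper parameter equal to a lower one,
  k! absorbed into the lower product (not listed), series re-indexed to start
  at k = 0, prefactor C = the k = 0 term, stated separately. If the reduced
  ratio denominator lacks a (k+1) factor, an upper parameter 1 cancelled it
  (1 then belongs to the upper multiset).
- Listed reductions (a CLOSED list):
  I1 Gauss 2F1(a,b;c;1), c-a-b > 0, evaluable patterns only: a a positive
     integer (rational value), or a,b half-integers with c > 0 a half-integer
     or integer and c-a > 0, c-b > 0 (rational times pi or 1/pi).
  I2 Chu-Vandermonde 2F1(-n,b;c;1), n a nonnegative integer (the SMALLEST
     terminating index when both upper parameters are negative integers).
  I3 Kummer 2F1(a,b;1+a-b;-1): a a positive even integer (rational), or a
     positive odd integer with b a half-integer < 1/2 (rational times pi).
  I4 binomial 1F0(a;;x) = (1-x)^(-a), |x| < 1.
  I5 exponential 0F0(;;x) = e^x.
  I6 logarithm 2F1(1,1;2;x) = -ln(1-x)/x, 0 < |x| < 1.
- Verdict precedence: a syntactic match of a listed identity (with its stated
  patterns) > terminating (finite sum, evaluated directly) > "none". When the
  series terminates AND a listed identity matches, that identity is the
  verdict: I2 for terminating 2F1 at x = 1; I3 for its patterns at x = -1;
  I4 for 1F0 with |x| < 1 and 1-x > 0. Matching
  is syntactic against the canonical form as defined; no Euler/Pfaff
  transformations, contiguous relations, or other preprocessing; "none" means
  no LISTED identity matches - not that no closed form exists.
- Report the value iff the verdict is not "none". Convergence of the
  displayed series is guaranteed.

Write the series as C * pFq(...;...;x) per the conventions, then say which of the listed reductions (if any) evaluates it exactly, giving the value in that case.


With C = \frac{2}{5}: the canonical form is 2F1(\frac{5}{8}, \frac{5}{3}; -\frac{7}{2}; -\frac{2}{5}). Verdict: no listed reduction: x = -\frac{2}{5} and upper {\frac{5}{8}, \frac{5}{3}} fail every I1-I6 pattern.

First insight: with t_0 = \frac{2}{5}, the lower running product (C = 2/5) is a rising factorial.
Term ratio: r(k) = -\frac{2}{5} * (k+\frac{5}{8}) (k+\frac{5}{3}) / [(k-\frac{7}{2}) (k+1)] - rational in k. x = -\frac{2}{5}; t_0 = \frac{2}{5}; negate the roots.


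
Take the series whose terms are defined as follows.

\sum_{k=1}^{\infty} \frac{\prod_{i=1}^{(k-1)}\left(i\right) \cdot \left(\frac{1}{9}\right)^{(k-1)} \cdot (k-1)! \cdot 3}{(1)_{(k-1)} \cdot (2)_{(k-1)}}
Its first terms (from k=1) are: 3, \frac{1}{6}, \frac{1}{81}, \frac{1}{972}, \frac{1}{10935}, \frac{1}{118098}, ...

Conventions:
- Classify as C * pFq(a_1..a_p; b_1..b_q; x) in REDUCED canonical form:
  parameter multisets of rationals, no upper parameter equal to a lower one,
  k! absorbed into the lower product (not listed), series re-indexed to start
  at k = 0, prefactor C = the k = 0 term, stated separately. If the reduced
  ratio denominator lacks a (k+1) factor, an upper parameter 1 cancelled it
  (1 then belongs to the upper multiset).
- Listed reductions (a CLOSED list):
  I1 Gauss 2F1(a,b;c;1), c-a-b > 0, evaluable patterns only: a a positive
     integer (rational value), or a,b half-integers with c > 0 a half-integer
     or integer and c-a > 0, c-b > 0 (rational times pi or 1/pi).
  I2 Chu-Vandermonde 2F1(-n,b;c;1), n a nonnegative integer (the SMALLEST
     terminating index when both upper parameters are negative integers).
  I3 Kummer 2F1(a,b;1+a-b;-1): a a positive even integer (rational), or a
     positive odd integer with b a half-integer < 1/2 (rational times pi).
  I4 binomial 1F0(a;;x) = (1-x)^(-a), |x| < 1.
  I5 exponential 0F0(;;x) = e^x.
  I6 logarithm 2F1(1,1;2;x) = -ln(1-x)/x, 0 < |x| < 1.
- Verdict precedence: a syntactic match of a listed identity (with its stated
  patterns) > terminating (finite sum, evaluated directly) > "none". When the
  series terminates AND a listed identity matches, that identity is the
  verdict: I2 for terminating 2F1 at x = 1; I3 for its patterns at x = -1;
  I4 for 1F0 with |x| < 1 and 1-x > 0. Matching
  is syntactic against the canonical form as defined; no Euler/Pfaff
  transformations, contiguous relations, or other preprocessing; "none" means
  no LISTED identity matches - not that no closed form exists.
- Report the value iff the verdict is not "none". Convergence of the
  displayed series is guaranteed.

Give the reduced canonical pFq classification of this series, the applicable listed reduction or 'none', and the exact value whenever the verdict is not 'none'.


Reduced: x = \frac{1}{9}, 2F1, upper = {1, 1}, lower = {2}, C = 3. Verdict at x = \frac{1}{9}: the logarithmic series (I6) matches (the logarithm: parameters (1,1;2), x = \frac{1}{9}). Exact value: \left(-27\right) \cdot \ln\left(\frac{8}{9}\right).

First insight: t_0 being 3, (1)_k (C = 3, x = 1/9) is k! itself.
Adjacent-term ratio: r(k) = \frac{1}{9} * (k+1) (k+1) / [(k+2) (k+1)] ; factor over Q: parameters, x = \frac{1}{9}, and C = 3.


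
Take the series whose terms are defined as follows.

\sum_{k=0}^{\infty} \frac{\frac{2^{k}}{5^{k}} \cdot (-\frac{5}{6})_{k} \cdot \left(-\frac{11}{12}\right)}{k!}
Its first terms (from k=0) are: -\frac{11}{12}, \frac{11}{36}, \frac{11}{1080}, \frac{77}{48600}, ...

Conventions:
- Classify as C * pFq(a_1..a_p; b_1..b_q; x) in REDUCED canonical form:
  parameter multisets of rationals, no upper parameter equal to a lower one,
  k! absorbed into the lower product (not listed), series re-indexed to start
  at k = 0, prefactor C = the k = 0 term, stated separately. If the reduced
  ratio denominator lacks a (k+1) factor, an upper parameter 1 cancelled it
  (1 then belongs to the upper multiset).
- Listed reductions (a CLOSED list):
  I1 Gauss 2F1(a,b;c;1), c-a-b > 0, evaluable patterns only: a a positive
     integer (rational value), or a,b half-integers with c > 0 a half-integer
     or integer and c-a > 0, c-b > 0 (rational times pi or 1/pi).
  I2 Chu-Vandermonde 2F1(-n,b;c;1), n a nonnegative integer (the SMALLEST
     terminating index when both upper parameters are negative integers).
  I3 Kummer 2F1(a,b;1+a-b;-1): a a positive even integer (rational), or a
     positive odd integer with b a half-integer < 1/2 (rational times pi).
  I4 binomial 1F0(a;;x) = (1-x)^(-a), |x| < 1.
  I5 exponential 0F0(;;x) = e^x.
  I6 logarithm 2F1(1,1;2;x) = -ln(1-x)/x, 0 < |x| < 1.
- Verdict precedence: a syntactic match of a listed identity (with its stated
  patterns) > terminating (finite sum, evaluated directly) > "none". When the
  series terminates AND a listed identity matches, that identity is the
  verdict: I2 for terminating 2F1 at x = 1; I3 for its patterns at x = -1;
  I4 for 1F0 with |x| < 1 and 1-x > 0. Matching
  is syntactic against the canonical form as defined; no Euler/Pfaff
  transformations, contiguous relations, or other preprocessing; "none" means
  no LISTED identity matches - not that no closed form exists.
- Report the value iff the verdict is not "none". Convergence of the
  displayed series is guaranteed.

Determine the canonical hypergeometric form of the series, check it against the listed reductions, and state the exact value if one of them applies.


This is -\frac{11}{12} * 1F0(-\frac{5}{6}; -; \frac{2}{5}) in reduced canonical form. Verdict: this is binomial (I4) (the 1F0 binomial series: exponent 5/6, x = \frac{2}{5}). Value: \left(-\frac{11}{12}\right) \cdot \left(\frac{3}{5}\right)^{\frac{5}{6}}.

Structural cue: t_0 = -\frac{11}{12} here, and the two geometric factors (C = -11/12) combine into one argument.
Ratio: r(k) = \frac{2}{5} * (k-\frac{5}{6}) / [(k+1)] - poly over poly, x = \frac{2}{5} from leading terms; C = -\frac{11}{12} at k = 0.


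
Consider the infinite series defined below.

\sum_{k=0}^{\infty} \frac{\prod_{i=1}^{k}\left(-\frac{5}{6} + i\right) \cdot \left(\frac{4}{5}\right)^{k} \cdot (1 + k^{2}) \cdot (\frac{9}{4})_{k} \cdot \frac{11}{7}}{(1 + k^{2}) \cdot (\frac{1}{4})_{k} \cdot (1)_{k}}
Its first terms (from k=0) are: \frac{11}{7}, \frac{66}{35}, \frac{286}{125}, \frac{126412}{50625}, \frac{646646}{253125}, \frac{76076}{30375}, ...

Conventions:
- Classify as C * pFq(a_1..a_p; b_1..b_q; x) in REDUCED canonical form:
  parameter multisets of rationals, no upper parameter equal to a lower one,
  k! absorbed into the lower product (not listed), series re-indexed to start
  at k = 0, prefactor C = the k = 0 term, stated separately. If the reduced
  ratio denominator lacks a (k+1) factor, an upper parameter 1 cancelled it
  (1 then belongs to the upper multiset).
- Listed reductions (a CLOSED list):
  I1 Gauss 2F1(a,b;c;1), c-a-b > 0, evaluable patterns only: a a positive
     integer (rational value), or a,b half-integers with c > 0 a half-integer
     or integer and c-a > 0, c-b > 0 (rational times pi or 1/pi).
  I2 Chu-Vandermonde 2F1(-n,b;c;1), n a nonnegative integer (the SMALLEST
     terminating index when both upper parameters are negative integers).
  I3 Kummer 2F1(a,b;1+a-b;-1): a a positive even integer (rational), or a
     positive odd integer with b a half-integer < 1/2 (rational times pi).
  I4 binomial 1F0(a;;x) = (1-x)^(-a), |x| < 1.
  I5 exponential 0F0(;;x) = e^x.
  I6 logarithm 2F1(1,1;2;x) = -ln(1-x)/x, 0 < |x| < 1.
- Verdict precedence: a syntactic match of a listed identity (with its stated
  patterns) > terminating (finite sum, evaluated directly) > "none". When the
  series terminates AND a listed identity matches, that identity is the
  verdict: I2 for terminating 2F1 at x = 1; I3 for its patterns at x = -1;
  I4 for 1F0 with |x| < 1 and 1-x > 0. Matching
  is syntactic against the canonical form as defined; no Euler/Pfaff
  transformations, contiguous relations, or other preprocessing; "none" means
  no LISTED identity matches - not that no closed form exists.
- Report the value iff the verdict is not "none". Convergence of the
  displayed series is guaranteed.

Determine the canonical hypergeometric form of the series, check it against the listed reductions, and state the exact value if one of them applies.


Key step: t_0 = \frac{11}{7} here, and striking the common factor k^2 + 1 reduces the term (C = 11/7).
Step ratio: r(k) = \frac{4}{5} * (k+\frac{1}{6}) (k+\frac{9}{4}) / [(k+\frac{1}{4}) (k+1)] - rational in k. x = \frac{4}{5}; t_0 = \frac{11}{7}; negate the roots.

This is \frac{11}{7} * 2F1(\frac{1}{6}, \frac{9}{4}; \frac{1}{4}; \frac{4}{5}) in reduced canonical form. Verdict: none - at argument \frac{4}{5} the multisets {\frac{1}{6}, \frac{9}{4}} ; {\frac{1}{4}} match no listed identity.


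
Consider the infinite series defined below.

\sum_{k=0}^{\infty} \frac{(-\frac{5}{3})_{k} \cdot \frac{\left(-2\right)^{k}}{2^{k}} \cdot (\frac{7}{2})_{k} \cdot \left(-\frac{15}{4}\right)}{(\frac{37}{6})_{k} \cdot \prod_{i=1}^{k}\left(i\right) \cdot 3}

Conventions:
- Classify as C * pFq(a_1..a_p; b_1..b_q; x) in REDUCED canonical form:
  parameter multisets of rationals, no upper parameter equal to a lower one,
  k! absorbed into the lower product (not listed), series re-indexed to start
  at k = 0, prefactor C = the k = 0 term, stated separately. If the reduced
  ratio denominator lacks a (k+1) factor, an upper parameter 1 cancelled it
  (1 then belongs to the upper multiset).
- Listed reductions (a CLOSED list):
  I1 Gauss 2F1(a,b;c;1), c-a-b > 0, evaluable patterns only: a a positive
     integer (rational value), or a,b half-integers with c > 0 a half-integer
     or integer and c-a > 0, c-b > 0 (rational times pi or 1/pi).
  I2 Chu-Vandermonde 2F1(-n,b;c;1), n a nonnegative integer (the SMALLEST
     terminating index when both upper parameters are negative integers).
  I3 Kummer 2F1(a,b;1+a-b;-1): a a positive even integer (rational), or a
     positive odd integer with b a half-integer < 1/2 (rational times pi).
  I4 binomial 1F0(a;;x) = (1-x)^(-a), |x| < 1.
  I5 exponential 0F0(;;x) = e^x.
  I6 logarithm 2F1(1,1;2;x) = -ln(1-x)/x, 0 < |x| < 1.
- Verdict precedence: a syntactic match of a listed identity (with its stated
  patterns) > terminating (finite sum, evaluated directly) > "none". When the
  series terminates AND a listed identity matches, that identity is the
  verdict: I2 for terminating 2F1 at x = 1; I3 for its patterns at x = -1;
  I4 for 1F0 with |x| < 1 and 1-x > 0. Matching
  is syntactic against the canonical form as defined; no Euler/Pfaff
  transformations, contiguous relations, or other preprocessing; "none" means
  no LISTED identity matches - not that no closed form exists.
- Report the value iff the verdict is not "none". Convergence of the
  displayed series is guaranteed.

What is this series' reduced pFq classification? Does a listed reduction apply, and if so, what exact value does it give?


This is -\frac{5}{4} * 2F1(-\frac{5}{3}, \frac{7}{2}; \frac{37}{6}; -1) in reduced canonical form. Verdict: no listed reduction: x = -1 and upper {-\frac{5}{3}, \frac{7}{2}} fail every I1-I6 pattern.

Structural cue: t_0 = -\frac{5}{4} here, and the two k-th powers (C = -5/4, x = -1) combine into one argument.
Consecutive-term ratio: r(k) = -1 * (k-\frac{5}{3}) (k+\frac{7}{2}) / [(k+\frac{37}{6}) (k+1)] - poly over poly, x = -1 from leading terms; C = -\frac{5}{4} at k = 0.


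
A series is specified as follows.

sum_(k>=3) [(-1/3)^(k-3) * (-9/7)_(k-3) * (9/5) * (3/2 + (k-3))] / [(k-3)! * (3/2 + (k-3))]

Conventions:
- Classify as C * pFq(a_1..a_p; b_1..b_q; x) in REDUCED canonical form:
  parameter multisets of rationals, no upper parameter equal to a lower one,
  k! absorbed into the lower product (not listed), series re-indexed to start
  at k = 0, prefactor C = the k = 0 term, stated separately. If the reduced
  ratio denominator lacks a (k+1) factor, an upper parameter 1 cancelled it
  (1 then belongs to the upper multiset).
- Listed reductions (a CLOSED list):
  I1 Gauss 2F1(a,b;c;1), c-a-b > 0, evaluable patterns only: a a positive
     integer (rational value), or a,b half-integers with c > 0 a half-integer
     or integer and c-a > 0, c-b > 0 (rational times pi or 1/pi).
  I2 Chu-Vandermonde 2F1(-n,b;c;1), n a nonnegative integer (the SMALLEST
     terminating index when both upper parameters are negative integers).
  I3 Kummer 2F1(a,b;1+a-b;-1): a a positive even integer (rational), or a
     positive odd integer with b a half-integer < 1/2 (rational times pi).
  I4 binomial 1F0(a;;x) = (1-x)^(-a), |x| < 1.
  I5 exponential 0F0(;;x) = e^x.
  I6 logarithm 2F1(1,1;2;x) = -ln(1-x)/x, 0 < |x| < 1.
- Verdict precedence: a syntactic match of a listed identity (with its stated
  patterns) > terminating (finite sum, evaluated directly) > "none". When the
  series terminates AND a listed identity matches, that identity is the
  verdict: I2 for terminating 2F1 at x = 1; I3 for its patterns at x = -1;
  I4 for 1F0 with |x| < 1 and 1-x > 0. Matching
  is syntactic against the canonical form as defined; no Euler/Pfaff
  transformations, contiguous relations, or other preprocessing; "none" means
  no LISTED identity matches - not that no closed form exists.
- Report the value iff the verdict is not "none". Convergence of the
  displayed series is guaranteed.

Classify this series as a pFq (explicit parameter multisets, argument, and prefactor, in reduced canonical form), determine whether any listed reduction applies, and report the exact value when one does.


At argument -1/3: a 1F0 with upper {-9/7}, lower {-}, scaled by C = 9/5. Verdict: binomial (I4) fires (the 1F0 binomial series: exponent 9/7, x = -1/3). Hence: (9/5) * (4/3)^(9/7).

First insight: t_0 being 9/5, striking the common factor k + 3/2 reduces the term (C = 9/5).
Ratio: r(k) = (-1/3) * (k-9/7) / [(k+1)] - poly over poly, x = (-1/3) from leading terms; C = 9/5 at k = 0.
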